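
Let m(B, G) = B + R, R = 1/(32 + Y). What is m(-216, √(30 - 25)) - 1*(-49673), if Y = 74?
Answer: 5242443/106 ≈ 49457.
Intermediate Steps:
R = 1/106 (R = 1/(32 + 74) = 1/106 ≈ 0.0094340)
m(B, G) = 1/106 + B (m(B, G) = B + 1/106 = 1/106 + B)
m(-216, √(30 - 25)) - 1*(-49673) = (1/106 - 216) - 1*(-49673) = -22895/106 + 49673 = 5242443/106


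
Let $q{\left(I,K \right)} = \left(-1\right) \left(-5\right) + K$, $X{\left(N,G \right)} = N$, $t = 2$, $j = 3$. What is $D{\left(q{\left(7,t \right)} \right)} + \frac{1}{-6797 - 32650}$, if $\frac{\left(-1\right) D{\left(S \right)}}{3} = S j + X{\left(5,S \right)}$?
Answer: $- \frac{3076867}{39447} \approx -78.0$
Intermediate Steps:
$q{\left(I,K \right)} = 5 + K$
$D{\left(S \right)} = -15 - 9 S$ ($D{\left(S \right)} = - 3 \left(S 3 + 5\right) = - 3 \left(3 S + 5\right) = - 3 \left(5 + 3 S\right) = -15 - 9 S$)
$D{\left(q{\left(7,t \right)} \right)} + \frac{1}{-6797 - 32650} = \left(-15 - 9 \left(5 + 2\right)\right) + \frac{1}{-6797 - 32650} = \left(-15 - 63\right) + \frac{1}{-39447} = \left(-15 - 63\right) - \frac{1}{39447} = -78 - \frac{1}{39447} = - \frac{3076867}{39447}$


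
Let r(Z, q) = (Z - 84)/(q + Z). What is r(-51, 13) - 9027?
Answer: -342891/38 ≈ -9023.5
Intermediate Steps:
r(Z, q) = (-84 + Z)/(Z + q)
r(-51, 13) - 9027 = (-84 - 51)/(-51 + 13) - 9027 = -135/(-38) - 9027 = -1/38*(-135) - 9027 = 135/38 - 9027 = -342891/38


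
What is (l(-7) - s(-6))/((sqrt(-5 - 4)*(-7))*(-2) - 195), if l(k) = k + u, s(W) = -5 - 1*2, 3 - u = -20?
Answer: -1495/13263 - 322*I/13263 ≈ -0.11272 - 0.024278*I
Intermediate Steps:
u = 23 (u = 3 - 1*(-20) = 3 + 20 = 23)
s(W) = -7 (s(W) = -5 - 2 = -7)
l(k) = 23 + k (l(k) = k + 23 = 23 + k)
(l(-7) - s(-6))/((sqrt(-5 - 4)*(-7))*(-2) - 195) = ((23 - 7) - 1*(-7))/((sqrt(-5 - 4)*(-7))*(-2) - 195) = (16 + 7)/((sqrt(-9)*(-7))*(-2) - 195) = 23/(((3*I)*(-7))*(-2) - 195) = 23/(-21*I*(-2) - 195) = 23/(42*I - 195) = 23/(-195 + 42*I) = 23*((-195 - 42*I)/39789) = 23*(-195 - 42*I)/39789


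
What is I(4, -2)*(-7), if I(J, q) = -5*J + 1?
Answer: 133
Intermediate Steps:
I(J, q) = 1 - 5*J
I(4, -2)*(-7) = (1 - 5*4)*(-7) = (1 - 20)*(-7) = -19*(-7) = 133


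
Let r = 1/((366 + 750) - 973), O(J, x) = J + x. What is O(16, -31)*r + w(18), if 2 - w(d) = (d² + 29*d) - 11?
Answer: -119134/143 ≈ -833.10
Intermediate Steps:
w(d) = 13 - d² - 29*d (w(d) = 2 - ((d² + 29*d) - 11) = 2 - (-11 + d² + 29*d) = 2 + (11 - d² - 29*d) = 13 - d² - 29*d)
r = 1/143 (r = 1/(1116 - 973) = 1/143 ≈ 0.0069930)
O(16, -31)*r + w(18) = (16 - 31)*(1/143) + (13 - 1*18² - 29*18) = -15*1/143 + (13 - 1*324 - 522) = -15/143 + (13 - 324 - 522) = -15/143 - 833 = -119134/143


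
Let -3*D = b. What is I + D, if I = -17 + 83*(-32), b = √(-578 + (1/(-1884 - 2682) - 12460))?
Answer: -2673 - 131*I*√15839454/13698 ≈ -2673.0 - 38.061*I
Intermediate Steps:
b = 131*I*√15839454/4566 (b = √(-578 + (1/(-4566) - 12460)) = √(-578 + (-1/4566 - 12460)) = √(-578 - 56892361/4566) = √(-59531509/4566) = 131*I*√15839454/4566 ≈ 114.18*I)
I = -2673 (I = -17 - 2656 = -2673)
D = -131*I*√15839454/13698 ≈ -38.061*I
I + D = -2673 - 131*I*√15839454/13698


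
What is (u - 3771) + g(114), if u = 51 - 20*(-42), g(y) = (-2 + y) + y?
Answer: -2654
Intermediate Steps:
g(y) = -2 + 2*y
u = 891 (u = 51 + 840 = 891)
(u - 3771) + g(114) = (891 - 3771) + (-2 + 2*114) = -2880 + (-2 + 228) = -2880 + 226 = -2654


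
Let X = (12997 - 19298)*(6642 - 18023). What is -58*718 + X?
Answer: 71670037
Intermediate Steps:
X = 71711681 (X = -6301*(-11381) = 71711681)
-58*718 + X = -58*718 + 71711681 = -41644 + 71711681 = 71670037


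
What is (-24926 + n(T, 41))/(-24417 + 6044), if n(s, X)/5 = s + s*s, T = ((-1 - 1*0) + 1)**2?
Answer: 24926/18373 ≈ 1.3567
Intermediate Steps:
T = 0 (T = ((-1 + 0) + 1)**2 = (-1 + 1)**2 = 0**2 = 0)
n(s, X) = 5*s + 5*s**2 (n(s, X) = 5*(s + s*s) = 5*(s + s**2) = 5*s + 5*s**2)
(-24926 + n(T, 41))/(-24417 + 6044) = (-24926 + 5*0*(1 + 0))/(-24417 + 6044) = (-24926 + 5*0*1)/(-18373) = (-24926 + 0)*(-1/18373) = -24926*(-1/18373) = 24926/18373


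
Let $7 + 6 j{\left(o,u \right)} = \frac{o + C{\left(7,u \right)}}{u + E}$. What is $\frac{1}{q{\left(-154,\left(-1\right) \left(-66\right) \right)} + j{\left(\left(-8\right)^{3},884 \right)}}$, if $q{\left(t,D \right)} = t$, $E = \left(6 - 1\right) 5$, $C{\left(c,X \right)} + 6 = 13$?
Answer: $- \frac{27}{4192} \approx -0.0064408$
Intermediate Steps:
$C{\left(c,X \right)} = 7$ ($C{\left(c,X \right)} = -6 + 13 = 7$)
$E = 25$ ($E = 5 \cdot 5 = 25$)
$j{\left(o,u \right)} = - \frac{7}{6} + \frac{7 + o}{6 \left(25 + u\right)}$ ($j{\left(o,u \right)} = - \frac{7}{6} + \frac{\left(o + 7\right) \frac{1}{u + 25}}{6} = - \frac{7}{6} + \frac{\left(7 + o\right) \frac{1}{25 + u}}{6} = - \frac{7}{6} + \frac{\frac{1}{25 + u} \left(7 + o\right)}{6} = - \frac{7}{6} + \frac{7 + o}{6 \left(25 + u\right)}$)
$\frac{1}{q{\left(-154,\left(-1\right) \left(-66\right) \right)} + j{\left(\left(-8\right)^{3},884 \right)}} = \frac{1}{-154 + \frac{-168 + \left(-8\right)^{3} - 6188}{6 \left(25 + 884\right)}} = \frac{1}{-154 + \frac{-168 - 512 - 6188}{6 \cdot 909}} = \frac{1}{-154 + \frac{1}{6} \cdot \frac{1}{909} \left(-6868\right)} = \frac{1}{-154 - \frac{34}{27}} = \frac{1}{- \frac{4192}{27}} = - \frac{27}{4192}$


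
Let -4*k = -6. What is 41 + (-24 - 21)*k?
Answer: -53/2 ≈ -26.500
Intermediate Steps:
k = 3/2 (k = -1/4*(-6) = 3/2 ≈ 1.5000)
41 + (-24 - 21)*k = 41 + (-24 - 21)*(3/2) = 41 - 45*3/2 = 41 - 135/2 = -53/2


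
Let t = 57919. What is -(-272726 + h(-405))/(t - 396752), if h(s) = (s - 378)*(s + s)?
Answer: 32864/30803 ≈ 1.0669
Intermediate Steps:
h(s) = 2*s*(-378 + s) (h(s) = (-378 + s)*(2*s) = 2*s*(-378 + s))
-(-272726 + h(-405))/(t - 396752) = -(-272726 + 2*(-405)*(-378 - 405))/(57919 - 396752) = -(-272726 + 2*(-405)*(-783))/(-338833) = -(-272726 + 634230)*(-1)/338833 = -361504*(-1)/338833 = -1*(-32864/30803) = 32864/30803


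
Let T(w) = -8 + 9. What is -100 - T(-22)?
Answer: -101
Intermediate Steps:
T(w) = 1
-100 - T(-22) = -100 - 1*1 = -100 - 1 = -101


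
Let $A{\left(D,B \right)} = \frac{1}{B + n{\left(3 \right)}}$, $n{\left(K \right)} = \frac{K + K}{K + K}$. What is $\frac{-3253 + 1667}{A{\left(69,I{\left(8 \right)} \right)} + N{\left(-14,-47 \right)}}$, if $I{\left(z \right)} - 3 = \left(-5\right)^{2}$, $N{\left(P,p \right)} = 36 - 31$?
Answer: $- \frac{22997}{73} \approx -315.03$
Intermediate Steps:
$N{\left(P,p \right)} = 5$ ($N{\left(P,p \right)} = 36 - 31 = 5$)
$I{\left(z \right)} = 28$ ($I{\left(z \right)} = 3 + \left(-5\right)^{2} = 3 + 25 = 28$)
$n{\left(K \right)} = 1$ ($n{\left(K \right)} = \frac{2 K}{2 K} = 2 K \frac{1}{2 K} = 1$)
$A{\left(D,B \right)} = \frac{1}{1 + B}$ ($A{\left(D,B \right)} = \frac{1}{B + 1} = \frac{1}{1 + B}$)
$\frac{-3253 + 1667}{A{\left(69,I{\left(8 \right)} \right)} + N{\left(-14,-47 \right)}} = \frac{-3253 + 1667}{\frac{1}{1 + 28} + 5} = - \frac{1586}{\frac{1}{29} + 5} = - \frac{1586}{\frac{146}{29}} = \left(-1586\right) \frac{29}{146} = - \frac{22997}{73}$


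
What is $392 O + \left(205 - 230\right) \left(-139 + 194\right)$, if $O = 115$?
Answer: $43705$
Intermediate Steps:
$392 O + \left(205 - 230\right) \left(-139 + 194\right) = 392 \cdot 115 + \left(205 - 230\right) \left(-139 + 194\right) = 45080 - 1375 = 43705$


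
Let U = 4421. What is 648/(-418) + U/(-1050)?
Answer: -1264189/219450 ≈ -5.7607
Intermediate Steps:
648/(-418) + U/(-1050) = 648/(-418) + 4421/(-1050) = 648*(-1/418) + 4421*(-1/1050) = -324/209 - 4421/1050 = -1264189/219450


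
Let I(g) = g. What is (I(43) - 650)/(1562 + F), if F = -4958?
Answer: 607/3396 ≈ 0.17874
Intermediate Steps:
(I(43) - 650)/(1562 + F) = (43 - 650)/(1562 - 4958) = -607/(-3396) = -607*(-1/3396) = 607/3396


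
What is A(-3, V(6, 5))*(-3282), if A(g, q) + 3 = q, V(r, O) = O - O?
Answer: 9846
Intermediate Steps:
V(r, O) = 0
A(g, q) = -3 + q
A(-3, V(6, 5))*(-3282) = (-3 + 0)*(-3282) = -3*(-3282) = 9846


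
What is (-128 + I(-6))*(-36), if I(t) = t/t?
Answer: 4572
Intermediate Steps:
I(t) = 1
(-128 + I(-6))*(-36) = (-128 + 1)*(-36) = -127*(-36) = 4572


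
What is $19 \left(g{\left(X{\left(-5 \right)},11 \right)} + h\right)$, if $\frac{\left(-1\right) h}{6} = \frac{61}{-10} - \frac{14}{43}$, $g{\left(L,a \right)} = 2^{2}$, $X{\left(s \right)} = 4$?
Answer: $\frac{173831}{215} \approx 808.52$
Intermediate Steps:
$g{\left(L,a \right)} = 4$
$h = \frac{8289}{215}$ ($h = - 6 \left(\frac{61}{-10} - \frac{14}{43}\right) = - 6 \left(61 \left(- \frac{1}{10}\right) - \frac{14}{43}\right) = - 6 \left(- \frac{61}{10} - \frac{14}{43}\right) = \left(-6\right) \left(- \frac{2763}{430}\right) = \frac{8289}{215} \approx 38.553$)
$19 \left(g{\left(X{\left(-5 \right)},11 \right)} + h\right) = 19 \left(4 + \frac{8289}{215}\right) = 19 \cdot \frac{9149}{215} = \frac{173831}{215}$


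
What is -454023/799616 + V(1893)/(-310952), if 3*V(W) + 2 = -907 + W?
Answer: -17680204243/31080274304 ≈ -0.56886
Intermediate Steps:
V(W) = -303 + W/3 (V(W) = -⅔ + (-907 + W)/3 = -⅔ + (-907/3 + W/3) = -303 + W/3)
-454023/799616 + V(1893)/(-310952) = -454023/799616 + (-303 + (⅓)*1893)/(-310952) = -454023*1/799616 + (-303 + 631)*(-1/310952) = -454023/799616 + 328*(-1/310952) = -454023/799616 - 41/38869 = -17680204243/31080274304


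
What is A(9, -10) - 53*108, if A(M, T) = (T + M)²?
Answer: -5723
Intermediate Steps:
A(M, T) = (M + T)²
A(9, -10) - 53*108 = (9 - 10)² - 53*108 = (-1)² - 5724 = 1 - 5724 = -5723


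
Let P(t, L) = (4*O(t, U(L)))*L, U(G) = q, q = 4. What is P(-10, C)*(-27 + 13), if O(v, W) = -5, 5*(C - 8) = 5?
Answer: 2520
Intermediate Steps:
C = 9 (C = 8 + (⅕)*5 = 8 + 1 = 9)
U(G) = 4
P(t, L) = -20*L (P(t, L) = (4*(-5))*L = -20*L)
P(-10, C)*(-27 + 13) = (-20*9)*(-27 + 13) = -180*(-14) = 2520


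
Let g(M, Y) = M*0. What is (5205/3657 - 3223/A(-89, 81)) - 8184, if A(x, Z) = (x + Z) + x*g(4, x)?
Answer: -75867651/9752 ≈ -7779.7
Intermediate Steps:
g(M, Y) = 0
A(x, Z) = Z + x (A(x, Z) = (x + Z) + x*0 = (Z + x) + 0 = Z + x)
(5205/3657 - 3223/A(-89, 81)) - 8184 = (5205/3657 - 3223/(81 - 89)) - 8184 = (5205*(1/3657) - 3223/(-8)) - 8184 = (1735/1219 - 3223*(-⅛)) - 8184 = (1735/1219 + 3223/8) - 8184 = 3942717/9752 - 8184 = -75867651/9752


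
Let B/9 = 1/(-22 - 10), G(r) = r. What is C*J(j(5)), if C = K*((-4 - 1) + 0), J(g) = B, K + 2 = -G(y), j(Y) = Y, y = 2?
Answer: -45/8 ≈ -5.6250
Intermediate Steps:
K = -4 (K = -2 - 1*2 = -2 - 2 = -4)
B = -9/32 (B = 9/(-22 - 10) = 9/(-32) = 9*(-1/32) = -9/32 ≈ -0.28125)
J(g) = -9/32
C = 20 (C = -4*((-4 - 1) + 0) = -4*(-5 + 0) = -4*(-5) = 20)
C*J(j(5)) = 20*(-9/32) = -45/8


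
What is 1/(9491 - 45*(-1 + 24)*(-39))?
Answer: 1/49856 ≈ 2.0058e-5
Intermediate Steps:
1/(9491 - 45*(-1 + 24)*(-39)) = 1/(9491 - 45*23*(-39)) = 1/(9491 - 1035*(-39)) = 1/(9491 + 40365) = 1/49856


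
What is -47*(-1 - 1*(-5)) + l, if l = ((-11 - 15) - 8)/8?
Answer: -769/4 ≈ -192.25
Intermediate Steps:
l = -17/4 (l = (-26 - 8)*(⅛) = -34*⅛ = -17/4 ≈ -4.2500)
-47*(-1 - 1*(-5)) + l = -47*(-1 - 1*(-5)) - 17/4 = -47*(-1 + 5) - 17/4 = -47*4 - 17/4 = -188 - 17/4 = -769/4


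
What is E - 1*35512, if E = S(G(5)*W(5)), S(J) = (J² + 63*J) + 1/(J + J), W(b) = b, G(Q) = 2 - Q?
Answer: -1086961/30 ≈ -36232.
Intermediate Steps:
S(J) = J² + 1/(2*J) + 63*J (S(J) = (J² + 63*J) + 1/(2*J) = J² + 1/(2*J) + 63*J)
E = -21601/30 (E = ((2 - 1*5)*5)² + 1/(2*(((2 - 1*5)*5))) + 63*((2 - 1*5)*5) = ((2 - 5)*5)² + 1/(2*(((2 - 5)*5))) + 63*((2 - 5)*5) = (-3*5)² + 1/(2*((-3*5))) + 63*(-3*5) = (-15)² + (½)/(-15) + 63*(-15) = 225 + (½)*(-1/15) - 945 = 225 - 1/30 - 945 = -21601/30 ≈ -720.03)
E - 1*35512 = -21601/30 - 1*35512 = -21601/30 - 35512 = -1086961/30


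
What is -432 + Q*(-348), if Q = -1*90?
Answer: 30888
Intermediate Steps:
Q = -90
-432 + Q*(-348) = -432 - 90*(-348) = -432 + 31320 = 30888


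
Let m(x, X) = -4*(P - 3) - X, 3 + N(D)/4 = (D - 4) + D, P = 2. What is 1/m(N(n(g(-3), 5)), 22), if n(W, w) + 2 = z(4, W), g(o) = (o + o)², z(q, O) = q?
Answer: -1/18 ≈ -0.055556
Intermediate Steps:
g(o) = 4*o² (g(o) = (2*o)² = 4*o²)
n(W, w) = 2 (n(W, w) = -2 + 4 = 2)
N(D) = -28 + 8*D (N(D) = -12 + 4*((D - 4) + D) = -12 + 4*((-4 + D) + D) = -12 + 4*(-4 + 2*D) = -12 + (-16 + 8*D) = -28 + 8*D)
m(x, X) = 4 - X (m(x, X) = -4*(2 - 3) - X = -4*(-1) - X = 4 - X)
1/m(N(n(g(-3), 5)), 22) = 1/(4 - 1*22) = 1/(4 - 22) = 1/(-18) = -1/18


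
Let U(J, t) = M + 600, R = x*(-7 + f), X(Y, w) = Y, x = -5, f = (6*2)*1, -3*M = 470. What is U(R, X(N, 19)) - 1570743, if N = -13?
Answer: -4710899/3 ≈ -1.5703e+6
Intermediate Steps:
M = -470/3 (M = -⅓*470 = -470/3 ≈ -156.67)
f = 12 (f = 12*1 = 12)
R = -25 (R = -5*(-7 + 12) = -5*5 = -25)
U(J, t) = 1330/3 (U(J, t) = -470/3 + 600 = 1330/3)
U(R, X(N, 19)) - 1570743 = 1330/3 - 1570743 = -4710899/3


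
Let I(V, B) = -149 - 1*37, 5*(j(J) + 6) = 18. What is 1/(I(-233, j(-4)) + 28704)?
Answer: 1/28518 ≈ 3.5066e-5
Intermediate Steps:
j(J) = -12/5 (j(J) = -6 + (1/5)*18 = -6 + 18/5 = -12/5)
I(V, B) = -186 (I(V, B) = -149 - 37 = -186)
1/(I(-233, j(-4)) + 28704) = 1/(-186 + 28704) = 1/28518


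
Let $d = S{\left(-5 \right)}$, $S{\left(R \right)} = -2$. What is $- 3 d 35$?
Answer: $210$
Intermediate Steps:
$d = -2$
$- 3 d 35 = \left(-3\right) \left(-2\right) 35 = 6 \cdot 35 = 210$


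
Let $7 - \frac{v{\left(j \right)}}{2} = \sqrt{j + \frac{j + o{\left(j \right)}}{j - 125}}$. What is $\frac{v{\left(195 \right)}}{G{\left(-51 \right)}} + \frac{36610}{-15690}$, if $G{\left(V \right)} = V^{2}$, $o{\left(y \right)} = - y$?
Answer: $- \frac{6055}{2601} - \frac{2 \sqrt{195}}{2601} \approx -2.3387$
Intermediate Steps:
$v{\left(j \right)} = 14 - 2 \sqrt{j}$ ($v{\left(j \right)} = 14 - 2 \sqrt{j + \frac{j - j}{j - 125}} = 14 - 2 \sqrt{j + \frac{0}{-125 + j}} = 14 - 2 \sqrt{j + 0} = 14 - 2 \sqrt{j}$)
$\frac{v{\left(195 \right)}}{G{\left(-51 \right)}} + \frac{36610}{-15690} = \frac{14 - 2 \sqrt{195}}{\left(-51\right)^{2}} + \frac{36610}{-15690} = \frac{14 - 2 \sqrt{195}}{2601} + 36610 \left(- \frac{1}{15690}\right) = \left(14 - 2 \sqrt{195}\right) \frac{1}{2601} - \frac{7}{3} = \left(\frac{14}{2601} - \frac{2 \sqrt{195}}{2601}\right) - \frac{7}{3} = - \frac{6055}{2601} - \frac{2 \sqrt{195}}{2601}$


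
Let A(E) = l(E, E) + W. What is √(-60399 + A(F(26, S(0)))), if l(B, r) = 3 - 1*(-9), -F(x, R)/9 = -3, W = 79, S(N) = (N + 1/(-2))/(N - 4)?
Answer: 2*I*√15077 ≈ 245.58*I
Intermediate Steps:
S(N) = (-½ + N)/(-4 + N) (S(N) = (N - ½)/(-4 + N) = (-½ + N)/(-4 + N))
F(x, R) = 27 (F(x, R) = -9*(-3) = 27)
l(B, r) = 12 (l(B, r) = 3 + 9 = 12)
A(E) = 91 (A(E) = 12 + 79 = 91)
√(-60399 + A(F(26, S(0)))) = √(-60399 + 91) = √(-60308) = 2*I*√15077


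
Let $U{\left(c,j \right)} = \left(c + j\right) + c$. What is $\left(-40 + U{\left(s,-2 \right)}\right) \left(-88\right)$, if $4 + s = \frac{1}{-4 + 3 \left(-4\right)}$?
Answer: $4411$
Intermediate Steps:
$s = - \frac{65}{16}$ ($s = -4 + \frac{1}{-4 + 3 \left(-4\right)} = -4 + \frac{1}{-4 - 12} = -4 + \frac{1}{-16} = -4 - \frac{1}{16} = - \frac{65}{16} \approx -4.0625$)
$U{\left(c,j \right)} = j + 2 c$
$\left(-40 + U{\left(s,-2 \right)}\right) \left(-88\right) = \left(-40 + \left(-2 + 2 \left(- \frac{65}{16}\right)\right)\right) \left(-88\right) = \left(-40 - \frac{81}{8}\right) \left(-88\right) = \left(- \frac{401}{8}\right) \left(-88\right) = 4411$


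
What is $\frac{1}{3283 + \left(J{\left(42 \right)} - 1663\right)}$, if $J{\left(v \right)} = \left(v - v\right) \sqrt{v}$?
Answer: $\frac{1}{1620} \approx 0.00061728$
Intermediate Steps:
$J{\left(v \right)} = 0$ ($J{\left(v \right)} = 0 \sqrt{v} = 0$)
$\frac{1}{3283 + \left(J{\left(42 \right)} - 1663\right)} = \frac{1}{3283 + \left(0 - 1663\right)} = \frac{1}{3283 - 1663} = \frac{1}{1620}$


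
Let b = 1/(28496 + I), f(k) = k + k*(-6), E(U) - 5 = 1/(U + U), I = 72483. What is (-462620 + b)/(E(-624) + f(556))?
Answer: 58300201413792/349710573779 ≈ 166.71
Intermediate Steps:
E(U) = 5 + 1/(2*U) (E(U) = 5 + 1/(U + U) = 5 + 1/(2*U))
f(k) = -5*k (f(k) = k - 6*k = -5*k)
b = 1/100979 (b = 1/(28496 + 72483) = 1/100979 ≈ 9.9030e-6)
(-462620 + b)/(E(-624) + f(556)) = (-462620 + 1/100979)/((5 + (1/2)/(-624)) - 5*556) = -46714904979/(100979*((5 + (1/2)*(-1/624)) - 2780)) = -46714904979/(100979*((5 - 1/1248) - 2780)) = -46714904979/(100979*(6239/1248 - 2780)) = -46714904979/(100979*(-3463201/1248)) = -46714904979/100979*(-1248/3463201) = 58300201413792/349710573779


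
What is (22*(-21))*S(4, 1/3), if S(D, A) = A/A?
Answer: -462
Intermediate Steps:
S(D, A) = 1
(22*(-21))*S(4, 1/3) = (22*(-21))*1 = -462*1 = -462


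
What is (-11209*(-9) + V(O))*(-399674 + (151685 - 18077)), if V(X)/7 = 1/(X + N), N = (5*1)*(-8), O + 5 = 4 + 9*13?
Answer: -1019959088779/38 ≈ -2.6841e+10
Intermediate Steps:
O = 116 (O = -5 + (4 + 9*13) = -5 + (4 + 117) = -5 + 121 = 116)
N = -40 (N = 5*(-8) = -40)
V(X) = 7/(-40 + X) (V(X) = 7/(X - 40) = 7/(-40 + X))
(-11209*(-9) + V(O))*(-399674 + (151685 - 18077)) = (-11209*(-9) + 7/(-40 + 116))*(-399674 + (151685 - 18077)) = (100881 + 7/76)*(-399674 + 133608) = (100881 + 7*(1/76))*(-266066) = (100881 + 7/76)*(-266066) = (7666963/76)*(-266066) = -1019959088779/38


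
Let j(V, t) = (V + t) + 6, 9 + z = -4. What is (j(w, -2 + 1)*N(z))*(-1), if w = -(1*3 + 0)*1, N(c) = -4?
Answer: 8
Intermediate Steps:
z = -13 (z = -9 - 4 = -13)
w = -3 (w = -(3 + 0)*1 = -1*3*1 = -3*1 = -3)
j(V, t) = 6 + V + t
(j(w, -2 + 1)*N(z))*(-1) = ((6 - 3 + (-2 + 1))*(-4))*(-1) = ((6 - 3 - 1)*(-4))*(-1) = (2*(-4))*(-1) = -8*(-1) = 8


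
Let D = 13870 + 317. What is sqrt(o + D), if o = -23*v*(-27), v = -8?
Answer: sqrt(9219) ≈ 96.016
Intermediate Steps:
D = 14187
o = -4968 (o = -23*(-8)*(-27) = 184*(-27) = -4968)
sqrt(o + D) = sqrt(-4968 + 14187) = sqrt(9219)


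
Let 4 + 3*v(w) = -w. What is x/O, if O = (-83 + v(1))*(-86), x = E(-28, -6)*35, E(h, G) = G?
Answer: -315/10922 ≈ -0.028841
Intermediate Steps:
v(w) = -4/3 - w/3 (v(w) = -4/3 + (-w)/3 = -4/3 - w/3)
x = -210 (x = -6*35 = -210)
O = 21844/3 (O = (-83 + (-4/3 - ⅓*1))*(-86) = (-83 + (-4/3 - ⅓))*(-86) = (-83 - 5/3)*(-86) = -254/3*(-86) = 21844/3 ≈ 7281.3)
x/O = -210/21844/3 = -210*3/21844 = -315/10922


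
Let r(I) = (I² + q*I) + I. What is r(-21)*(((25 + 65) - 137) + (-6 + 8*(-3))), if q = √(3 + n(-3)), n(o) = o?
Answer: -32340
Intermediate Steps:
q = 0 (q = √(3 - 3) = √0 = 0)
r(I) = I + I² (r(I) = (I² + 0*I) + I = (I² + 0) + I = I² + I = I + I²)
r(-21)*(((25 + 65) - 137) + (-6 + 8*(-3))) = (-21*(1 - 21))*(((25 + 65) - 137) + (-6 + 8*(-3))) = (-21*(-20))*((90 - 137) + (-6 - 24)) = 420*(-47 - 30) = 420*(-77) = -32340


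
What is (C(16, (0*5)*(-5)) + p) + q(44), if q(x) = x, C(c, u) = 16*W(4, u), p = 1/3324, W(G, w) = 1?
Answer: 199441/3324 ≈ 60.000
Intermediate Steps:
p = 1/3324 ≈ 0.00030084
C(c, u) = 16 (C(c, u) = 16*1 = 16)
(C(16, (0*5)*(-5)) + p) + q(44) = (16 + 1/3324) + 44 = 53185/3324 + 44 = 199441/3324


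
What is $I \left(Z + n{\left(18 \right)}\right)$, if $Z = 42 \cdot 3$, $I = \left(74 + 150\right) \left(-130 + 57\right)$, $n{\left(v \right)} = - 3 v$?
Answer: $-1177344$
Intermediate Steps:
$I = -16352$ ($I = 224 \left(-73\right) = -16352$)
$Z = 126$
$I \left(Z + n{\left(18 \right)}\right) = - 16352 \left(126 - 54\right) = \left(-16352\right) 72 = -1177344$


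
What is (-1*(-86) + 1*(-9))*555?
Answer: 42735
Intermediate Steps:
(-1*(-86) + 1*(-9))*555 = (86 - 9)*555 = 77*555 = 42735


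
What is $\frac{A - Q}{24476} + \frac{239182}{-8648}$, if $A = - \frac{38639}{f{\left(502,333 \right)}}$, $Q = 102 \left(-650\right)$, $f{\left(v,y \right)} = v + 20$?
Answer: $- \frac{344617637897}{13811366232} \approx -24.952$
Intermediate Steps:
$f{\left(v,y \right)} = 20 + v$
$Q = -66300$
$A = - \frac{38639}{522}$ ($A = - \frac{38639}{20 + 502} = - \frac{38639}{522} \approx -74.021$)
$\frac{A - Q}{24476} + \frac{239182}{-8648} = \frac{- \frac{38639}{522} - -66300}{24476} + \frac{239182}{-8648} = \left(- \frac{38639}{522} + 66300\right) \frac{1}{24476} + 239182 \left(- \frac{1}{8648}\right) = \frac{34569961}{522} \cdot \frac{1}{24476} - \frac{119591}{4324} = \frac{34569961}{12776472} - \frac{119591}{4324} = - \frac{344617637897}{13811366232}$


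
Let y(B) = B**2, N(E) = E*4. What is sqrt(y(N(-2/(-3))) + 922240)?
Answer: 8*sqrt(129691)/3 ≈ 960.34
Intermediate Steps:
N(E) = 4*E
sqrt(y(N(-2/(-3))) + 922240) = sqrt((4*(-2/(-3)))**2 + 922240) = sqrt((4*(-2*(-1/3)))**2 + 922240) = sqrt((4*(2/3))**2 + 922240) = sqrt((8/3)**2 + 922240) = sqrt(64/9 + 922240) = sqrt(8300224/9) = 8*sqrt(129691)/3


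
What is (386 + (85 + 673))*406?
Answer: 464464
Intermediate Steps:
(386 + (85 + 673))*406 = (386 + 758)*406 = 1144*406 = 464464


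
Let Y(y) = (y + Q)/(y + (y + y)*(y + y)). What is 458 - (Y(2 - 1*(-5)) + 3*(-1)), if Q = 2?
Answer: 93574/203 ≈ 460.96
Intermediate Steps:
Y(y) = (2 + y)/(y + 4*y²) (Y(y) = (y + 2)/(y + (y + y)*(y + y)) = (2 + y)/(y + (2*y)*(2*y)) = (2 + y)/(y + 4*y²))
458 - (Y(2 - 1*(-5)) + 3*(-1)) = 458 - ((2 + (2 - 1*(-5)))/((2 - 1*(-5))*(1 + 4*(2 - 1*(-5)))) + 3*(-1)) = 458 - ((2 + (2 + 5))/((2 + 5)*(1 + 4*(2 + 5))) - 3) = 458 - ((2 + 7)/(7*(1 + 4*7)) - 3) = 458 - ((⅐)*9/(1 + 28) - 3) = 458 - ((⅐)*9/29 - 3) = 458 - ((⅐)*(1/29)*9 - 3) = 458 - (9/203 - 3) = 458 - 1*(-600/203) = 458 + 600/203 = 93574/203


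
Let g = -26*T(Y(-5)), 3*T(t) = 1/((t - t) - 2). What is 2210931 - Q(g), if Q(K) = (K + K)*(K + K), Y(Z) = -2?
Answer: 19897703/9 ≈ 2.2109e+6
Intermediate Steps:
T(t) = -⅙ (T(t) = 1/(3*((t - t) - 2)) = 1/(3*(0 - 2)) = (⅓)/(-2) = (⅓)*(-½) = -⅙)
g = 13/3 (g = -26*(-⅙) = 13/3 ≈ 4.3333)
Q(K) = 4*K² (Q(K) = (2*K)*(2*K) = 4*K²)
2210931 - Q(g) = 2210931 - 4*(13/3)² = 2210931 - 4*169/9 = 2210931 - 1*676/9 = 2210931 - 676/9 = 19897703/9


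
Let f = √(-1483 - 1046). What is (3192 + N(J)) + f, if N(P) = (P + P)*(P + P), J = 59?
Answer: 17116 + 3*I*√281 ≈ 17116.0 + 50.289*I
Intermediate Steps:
f = 3*I*√281 (f = √(-2529) = 3*I*√281 ≈ 50.289*I)
N(P) = 4*P² (N(P) = (2*P)*(2*P) = 4*P²)
(3192 + N(J)) + f = (3192 + 4*59²) + 3*I*√281 = (3192 + 4*3481) + 3*I*√281 = (3192 + 13924) + 3*I*√281 = 17116 + 3*I*√281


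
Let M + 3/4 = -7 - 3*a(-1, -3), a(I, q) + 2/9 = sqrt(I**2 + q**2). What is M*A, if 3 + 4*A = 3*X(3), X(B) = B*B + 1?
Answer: -765/16 - 81*sqrt(10)/4 ≈ -111.85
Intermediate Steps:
X(B) = 1 + B**2 (X(B) = B**2 + 1 = 1 + B**2)
a(I, q) = -2/9 + sqrt(I**2 + q**2)
A = 27/4 (A = -3/4 + (3*(1 + 3**2))/4 = -3/4 + (3*(1 + 9))/4 = -3/4 + (3*10)/4 = -3/4 + (1/4)*30 = -3/4 + 15/2 = 27/4 ≈ 6.7500)
M = -85/12 - 3*sqrt(10) (M = -3/4 + (-7 - 3*(-2/9 + sqrt((-1)**2 + (-3)**2))) = -3/4 + (-7 - 3*(-2/9 + sqrt(1 + 9))) = -3/4 + (-7 - 3*(-2/9 + sqrt(10))) = -3/4 + (-7 + (2/3 - 3*sqrt(10))) = -3/4 + (-19/3 - 3*sqrt(10)) = -85/12 - 3*sqrt(10) ≈ -16.570)
M*A = (-85/12 - 3*sqrt(10))*(27/4) = -765/16 - 81*sqrt(10)/4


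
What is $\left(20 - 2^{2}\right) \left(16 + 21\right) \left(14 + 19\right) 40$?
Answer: $781440$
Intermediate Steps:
$\left(20 - 2^{2}\right) \left(16 + 21\right) \left(14 + 19\right) 40 = \left(20 - 4\right) 37 \cdot 33 \cdot 40 = \left(20 - 4\right) 1221 \cdot 40 = 16 \cdot 1221 \cdot 40 = 19536 \cdot 40 = 781440$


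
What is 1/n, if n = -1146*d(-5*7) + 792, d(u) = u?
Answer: 1/40902 ≈ 2.4449e-5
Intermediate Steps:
n = 40902 (n = -(-5730)*7 + 792 = -1146*(-35) + 792 = 40110 + 792 = 40902)
1/n = 1/40902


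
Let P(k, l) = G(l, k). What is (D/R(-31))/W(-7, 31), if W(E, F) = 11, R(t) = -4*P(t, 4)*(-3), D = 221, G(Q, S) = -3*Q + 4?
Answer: -221/1056 ≈ -0.20928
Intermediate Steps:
G(Q, S) = 4 - 3*Q
P(k, l) = 4 - 3*l
R(t) = -96 (R(t) = -4*(4 - 3*4)*(-3) = -4*(4 - 12)*(-3) = -4*(-8)*(-3) = 32*(-3) = -96)
(D/R(-31))/W(-7, 31) = (221/(-96))/11 = (221*(-1/96))*(1/11) = -221/96*1/11 = -221/1056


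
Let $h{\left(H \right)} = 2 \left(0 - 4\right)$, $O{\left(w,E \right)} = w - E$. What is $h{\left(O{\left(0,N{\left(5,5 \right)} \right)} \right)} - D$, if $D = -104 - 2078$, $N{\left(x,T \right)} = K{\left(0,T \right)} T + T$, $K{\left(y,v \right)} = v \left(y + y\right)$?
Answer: $2174$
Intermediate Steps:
$K{\left(y,v \right)} = 2 v y$ ($K{\left(y,v \right)} = v 2 y = 2 v y$)
$N{\left(x,T \right)} = T$ ($N{\left(x,T \right)} = 2 T 0 T + T = 0 T + T = 0 + T = T$)
$h{\left(H \right)} = -8$ ($h{\left(H \right)} = 2 \left(-4\right) = -8$)
$D = -2182$
$h{\left(O{\left(0,N{\left(5,5 \right)} \right)} \right)} - D = -8 - -2182 = -8 + 2182 = 2174$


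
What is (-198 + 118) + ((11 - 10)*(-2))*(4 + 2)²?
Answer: -152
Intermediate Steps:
(-198 + 118) + ((11 - 10)*(-2))*(4 + 2)² = -80 + (1*(-2))*6² = -80 - 2*36 = -80 - 72 = -152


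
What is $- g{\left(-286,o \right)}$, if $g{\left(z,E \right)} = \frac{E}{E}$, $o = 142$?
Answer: $-1$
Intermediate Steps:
$g{\left(z,E \right)} = 1$
$- g{\left(-286,o \right)} = \left(-1\right) 1 = -1$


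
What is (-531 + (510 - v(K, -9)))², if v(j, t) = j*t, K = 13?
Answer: 9216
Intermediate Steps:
(-531 + (510 - v(K, -9)))² = (-531 + (510 - 13*(-9)))² = (-531 + (510 - 1*(-117)))² = (-531 + (510 + 117))² = (-531 + 627)² = 96² = 9216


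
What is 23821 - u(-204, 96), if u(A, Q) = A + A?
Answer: 24229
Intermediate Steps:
u(A, Q) = 2*A
23821 - u(-204, 96) = 23821 - 2*(-204) = 23821 - 1*(-408) = 23821 + 408 = 24229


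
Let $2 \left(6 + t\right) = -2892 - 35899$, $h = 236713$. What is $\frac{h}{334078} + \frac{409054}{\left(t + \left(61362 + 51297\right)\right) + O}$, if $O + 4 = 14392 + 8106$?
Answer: $\frac{328111654063}{77340059234} \approx 4.2425$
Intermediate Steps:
$t = - \frac{38803}{2}$ ($t = -6 + \frac{-2892 - 35899}{2} = -6 + \frac{1}{2} \left(-38791\right) = -6 - \frac{38791}{2} = - \frac{38803}{2} \approx -19402.0$)
$O = 22494$ ($O = -4 + \left(14392 + 8106\right) = -4 + 22498 = 22494$)
$\frac{h}{334078} + \frac{409054}{\left(t + \left(61362 + 51297\right)\right) + O} = \frac{236713}{334078} + \frac{409054}{\left(- \frac{38803}{2} + \left(61362 + 51297\right)\right) + 22494} = 236713 \cdot \frac{1}{334078} + \frac{409054}{\left(- \frac{38803}{2} + 112659\right) + 22494} = \frac{236713}{334078} + \frac{409054}{\frac{186515}{2} + 22494} = \frac{236713}{334078} + \frac{409054}{\frac{231503}{2}} = \frac{236713}{334078} + 409054 \cdot \frac{2}{231503} = \frac{236713}{334078} + \frac{818108}{231503} = \frac{328111654063}{77340059234}$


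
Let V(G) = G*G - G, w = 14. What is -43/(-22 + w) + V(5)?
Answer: 203/8 ≈ 25.375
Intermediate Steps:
V(G) = G² - G
-43/(-22 + w) + V(5) = -43/(-22 + 14) + 5*(-1 + 5) = -43/(-8) + 5*4 = -⅛*(-43) + 20 = 43/8 + 20 = 203/8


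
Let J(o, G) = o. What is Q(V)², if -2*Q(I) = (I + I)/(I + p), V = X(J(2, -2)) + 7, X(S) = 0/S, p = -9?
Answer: 49/4 ≈ 12.250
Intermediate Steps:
X(S) = 0
V = 7 (V = 0 + 7 = 7)
Q(I) = -I/(-9 + I) (Q(I) = -(I + I)/(2*(I - 9)) = -2*I/(2*(-9 + I)) = -I/(-9 + I))
Q(V)² = (-1*7/(-9 + 7))² = (-1*7/(-2))² = (-1*7*(-½))² = (7/2)² = 49/4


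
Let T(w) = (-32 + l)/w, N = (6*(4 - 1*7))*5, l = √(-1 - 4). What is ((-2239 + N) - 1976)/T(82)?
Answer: 537920/49 + 16810*I*√5/49 ≈ 10978.0 + 767.11*I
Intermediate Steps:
l = I*√5 (l = √(-5) = I*√5 ≈ 2.2361*I)
N = -90 (N = (6*(4 - 7))*5 = (6*(-3))*5 = -18*5 = -90)
T(w) = (-32 + I*√5)/w
((-2239 + N) - 1976)/T(82) = ((-2239 - 90) - 1976)/(((-32 + I*√5)/82)) = (-2329 - 1976)/(((-32 + I*√5)/82)) = -4305/(-16/41 + I*√5/82)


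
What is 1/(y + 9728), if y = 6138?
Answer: 1/15866 ≈ 6.3028e-5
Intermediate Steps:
1/(y + 9728) = 1/(6138 + 9728) = 1/15866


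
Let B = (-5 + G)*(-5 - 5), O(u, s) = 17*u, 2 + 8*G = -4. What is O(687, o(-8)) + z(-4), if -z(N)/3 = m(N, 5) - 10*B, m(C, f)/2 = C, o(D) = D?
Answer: 13428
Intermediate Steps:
G = -¾ (G = -¼ + (⅛)*(-4) = -¼ - ½ = -¾ ≈ -0.75000)
m(C, f) = 2*C
B = 115/2 (B = (-5 - ¾)*(-5 - 5) = -23/4*(-10) = 115/2 ≈ 57.500)
z(N) = 1725 - 6*N (z(N) = -3*(2*N - 10*115/2) = -3*(2*N - 575) = -3*(-575 + 2*N) = 1725 - 6*N)
O(687, o(-8)) + z(-4) = 17*687 + (1725 - 6*(-4)) = 11679 + (1725 + 24) = 11679 + 1749 = 13428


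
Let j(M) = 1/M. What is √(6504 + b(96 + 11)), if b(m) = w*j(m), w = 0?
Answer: 2*√1626 ≈ 80.647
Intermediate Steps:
j(M) = 1/M
b(m) = 0 (b(m) = 0/m = 0)
√(6504 + b(96 + 11)) = √(6504 + 0) = √6504 = 2*√1626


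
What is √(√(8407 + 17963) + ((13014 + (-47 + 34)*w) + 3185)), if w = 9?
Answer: √(16082 + 3*√2930) ≈ 127.45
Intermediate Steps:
√(√(8407 + 17963) + ((13014 + (-47 + 34)*w) + 3185)) = √(√(8407 + 17963) + ((13014 + (-47 + 34)*9) + 3185)) = √(√26370 + ((13014 - 13*9) + 3185)) = √(3*√2930 + ((13014 - 117) + 3185)) = √(3*√2930 + (12897 + 3185)) = √(3*√2930 + 16082) = √(16082 + 3*√2930)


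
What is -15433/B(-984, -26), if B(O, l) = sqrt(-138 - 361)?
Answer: 15433*I*sqrt(499)/499 ≈ 690.88*I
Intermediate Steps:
B(O, l) = I*sqrt(499) (B(O, l) = sqrt(-499) = I*sqrt(499))
-15433/B(-984, -26) = -15433*(-I*sqrt(499)/499) = -(-15433)*I*sqrt(499)/499 = 15433*I*sqrt(499)/499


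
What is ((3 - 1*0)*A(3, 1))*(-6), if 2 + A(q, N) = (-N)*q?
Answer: 90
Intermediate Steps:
A(q, N) = -2 - N*q (A(q, N) = -2 + (-N)*q = -2 - N*q)
((3 - 1*0)*A(3, 1))*(-6) = ((3 - 1*0)*(-2 - 1*1*3))*(-6) = ((3 + 0)*(-2 - 3))*(-6) = (3*(-5))*(-6) = -15*(-6) = 90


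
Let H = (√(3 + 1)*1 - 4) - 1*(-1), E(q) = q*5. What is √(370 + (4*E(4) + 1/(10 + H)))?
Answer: √4051/3 ≈ 21.216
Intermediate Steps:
E(q) = 5*q
H = -1 (H = (√4*1 - 4) + 1 = (2*1 - 4) + 1 = (2 - 4) + 1 = -2 + 1 = -1)
√(370 + (4*E(4) + 1/(10 + H))) = √(370 + (4*(5*4) + 1/(10 - 1))) = √(370 + (4*20 + 1/9)) = √(370 + (80 + ⅑)) = √(370 + 721/9) = √(4051/9) = √4051/3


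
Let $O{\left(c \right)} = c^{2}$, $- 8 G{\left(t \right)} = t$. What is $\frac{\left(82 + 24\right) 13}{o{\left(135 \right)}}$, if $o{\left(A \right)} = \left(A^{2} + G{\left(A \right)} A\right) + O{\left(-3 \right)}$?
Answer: $\frac{848}{9819} \approx 0.086363$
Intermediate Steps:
$G{\left(t \right)} = - \frac{t}{8}$
$o{\left(A \right)} = 9 + \frac{7 A^{2}}{8}$ ($o{\left(A \right)} = \left(A^{2} + - \frac{A}{8} A\right) + \left(-3\right)^{2} = \left(A^{2} - \frac{A^{2}}{8}\right) + 9 = \frac{7 A^{2}}{8} + 9 = 9 + \frac{7 A^{2}}{8}$)
$\frac{\left(82 + 24\right) 13}{o{\left(135 \right)}} = \frac{\left(82 + 24\right) 13}{9 + \frac{7 \cdot 135^{2}}{8}} = \frac{106 \cdot 13}{9 + \frac{7}{8} \cdot 18225} = \frac{1378}{9 + \frac{127575}{8}} = \frac{1378}{\frac{127647}{8}} = 1378 \cdot \frac{8}{127647} = \frac{848}{9819}$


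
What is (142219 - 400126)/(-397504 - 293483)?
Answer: 85969/230329 ≈ 0.37324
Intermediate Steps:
(142219 - 400126)/(-397504 - 293483) = -257907/(-690987) = -257907*(-1/690987) = 85969/230329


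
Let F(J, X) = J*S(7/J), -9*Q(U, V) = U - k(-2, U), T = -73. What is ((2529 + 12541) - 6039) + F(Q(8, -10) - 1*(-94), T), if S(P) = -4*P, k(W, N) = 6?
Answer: 9003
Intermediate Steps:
Q(U, V) = ⅔ - U/9 (Q(U, V) = -(U - 1*6)/9 = -(U - 6)/9 = -(-6 + U)/9 = ⅔ - U/9)
F(J, X) = -28 (F(J, X) = J*(-28/J) = -28)
((2529 + 12541) - 6039) + F(Q(8, -10) - 1*(-94), T) = ((2529 + 12541) - 6039) - 28 = (15070 - 6039) - 28 = 9031 - 28 = 9003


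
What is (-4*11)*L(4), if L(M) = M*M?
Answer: -704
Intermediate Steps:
L(M) = M**2
(-4*11)*L(4) = -4*11*4**2 = -44*16 = -704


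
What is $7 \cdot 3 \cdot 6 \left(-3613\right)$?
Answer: $-455238$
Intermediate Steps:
$7 \cdot 3 \cdot 6 \left(-3613\right) = 21 \cdot 6 \left(-3613\right) = 126 \left(-3613\right) = -455238$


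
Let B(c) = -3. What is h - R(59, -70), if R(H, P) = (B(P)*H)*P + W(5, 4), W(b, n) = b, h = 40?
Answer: -12355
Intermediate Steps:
R(H, P) = 5 - 3*H*P (R(H, P) = (-3*H)*P + 5 = -3*H*P + 5 = 5 - 3*H*P)
h - R(59, -70) = 40 - (5 - 3*59*(-70)) = 40 - (5 + 12390) = 40 - 1*12395 = 40 - 12395 = -12355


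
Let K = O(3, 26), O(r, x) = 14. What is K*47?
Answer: 658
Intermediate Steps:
K = 14
K*47 = 14*47 = 658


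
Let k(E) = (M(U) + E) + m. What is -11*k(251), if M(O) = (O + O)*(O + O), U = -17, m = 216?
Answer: -17853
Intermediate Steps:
M(O) = 4*O² (M(O) = (2*O)*(2*O) = 4*O²)
k(E) = 1372 + E (k(E) = (4*(-17)² + E) + 216 = (4*289 + E) + 216 = (1156 + E) + 216 = 1372 + E)
-11*k(251) = -11*(1372 + 251) = -11*1623 = -17853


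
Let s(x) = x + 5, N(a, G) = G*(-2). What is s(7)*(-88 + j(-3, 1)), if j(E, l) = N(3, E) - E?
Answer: -948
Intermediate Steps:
N(a, G) = -2*G
s(x) = 5 + x
j(E, l) = -3*E (j(E, l) = -2*E - E = -3*E)
s(7)*(-88 + j(-3, 1)) = (5 + 7)*(-88 - 3*(-3)) = 12*(-88 + 9) = 12*(-79) = -948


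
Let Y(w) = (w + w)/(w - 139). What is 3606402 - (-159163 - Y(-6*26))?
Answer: 1110841987/295 ≈ 3.7656e+6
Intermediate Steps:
Y(w) = 2*w/(-139 + w) (Y(w) = (2*w)/(-139 + w) = 2*w/(-139 + w))
3606402 - (-159163 - Y(-6*26)) = 3606402 - (-159163 - 2*(-6*26)/(-139 - 6*26)) = 3606402 - (-159163 - 2*(-156)/(-139 - 156)) = 3606402 - (-159163 - 2*(-156)/(-295)) = 3606402 - (-159163 - 2*(-156)*(-1)/295) = 3606402 - (-159163 - 1*312/295) = 3606402 - (-159163 - 312/295) = 3606402 - 1*(-46953397/295) = 3606402 + 46953397/295 = 1110841987/295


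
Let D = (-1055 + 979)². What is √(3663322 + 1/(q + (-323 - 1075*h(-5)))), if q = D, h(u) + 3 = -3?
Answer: 3*√57669402510289/11903 ≈ 1914.0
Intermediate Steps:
D = 5776 (D = (-76)² = 5776)
h(u) = -6 (h(u) = -3 - 3 = -6)
q = 5776
√(3663322 + 1/(q + (-323 - 1075*h(-5)))) = √(3663322 + 1/(5776 + (-323 - 1075*(-6)))) = √(3663322 + 1/(5776 + (-323 + 6450))) = √(3663322 + 1/(5776 + 6127)) = √(3663322 + 1/11903) = √(43604521767/11903) = 3*√57669402510289/11903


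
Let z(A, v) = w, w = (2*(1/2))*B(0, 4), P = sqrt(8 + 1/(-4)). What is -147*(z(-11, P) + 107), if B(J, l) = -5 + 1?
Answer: -15141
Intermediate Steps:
B(J, l) = -4
P = sqrt(31)/2 (P = sqrt(8 + 1*(-1/4)) = sqrt(8 - 1/4) = sqrt(31/4) = sqrt(31)/2 ≈ 2.7839)
w = -4 (w = (2*(1/2))*(-4) = 1*(-4) = -4)
z(A, v) = -4
-147*(z(-11, P) + 107) = -147*(-4 + 107) = -147*103 = -15141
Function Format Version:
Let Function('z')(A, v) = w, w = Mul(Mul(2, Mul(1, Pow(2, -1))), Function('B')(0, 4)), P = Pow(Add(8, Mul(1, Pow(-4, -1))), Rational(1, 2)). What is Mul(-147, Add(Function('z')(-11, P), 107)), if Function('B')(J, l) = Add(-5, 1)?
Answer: -15141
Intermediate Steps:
Function('B')(J, l) = -4
P = Mul(Rational(1, 2), Pow(31, Rational(1, 2))) (P = Pow(Add(8, Mul(1, Rational(-1, 4))), Rational(1, 2)) = Pow(Add(8, Rational(-1, 4)), Rational(1, 2)) = Pow(Rational(31, 4), Rational(1, 2)) = Mul(Rational(1, 2), Pow(31, Rational(1, 2))) ≈ 2.7839)
w = -4 (w = Mul(Mul(2, Mul(1, Pow(2, -1))), -4) = Mul(Mul(2, Mul(1, Rational(1, 2))), -4) = Mul(Mul(2, Rational(1, 2)), -4) = Mul(1, -4) = -4)
Function('z')(A, v) = -4
Mul(-147, Add(Function('z')(-11, P), 107)) = Mul(-147, Add(-4, 107)) = Mul(-147, 103) = -15141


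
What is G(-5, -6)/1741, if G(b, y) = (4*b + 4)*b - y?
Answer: 86/1741 ≈ 0.049397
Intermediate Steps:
G(b, y) = -y + b*(4 + 4*b) (G(b, y) = (4 + 4*b)*b - y = b*(4 + 4*b) - y = -y + b*(4 + 4*b))
G(-5, -6)/1741 = (-1*(-6) + 4*(-5) + 4*(-5)²)/1741 = (6 - 20 + 4*25)*(1/1741) = (6 - 20 + 100)*(1/1741) = 86*(1/1741) = 86/1741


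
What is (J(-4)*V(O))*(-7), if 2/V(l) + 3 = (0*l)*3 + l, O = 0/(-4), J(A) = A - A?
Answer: 0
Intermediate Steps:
J(A) = 0
O = 0 (O = 0*(-1/4) = 0)
V(l) = 2/(-3 + l) (V(l) = 2/(-3 + ((0*l)*3 + l)) = 2/(-3 + (0*3 + l)) = 2/(-3 + (0 + l)) = 2/(-3 + l))
(J(-4)*V(O))*(-7) = (0*(2/(-3 + 0)))*(-7) = (0*(2/(-3)))*(-7) = (0*(2*(-1/3)))*(-7) = (0*(-2/3))*(-7) = 0*(-7) = 0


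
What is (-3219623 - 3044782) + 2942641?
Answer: -3321764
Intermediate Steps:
(-3219623 - 3044782) + 2942641 = -6264405 + 2942641 = -3321764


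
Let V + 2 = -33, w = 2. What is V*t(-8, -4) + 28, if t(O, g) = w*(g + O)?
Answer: 868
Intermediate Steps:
V = -35 (V = -2 - 33 = -35)
t(O, g) = 2*O + 2*g (t(O, g) = 2*(g + O) = 2*(O + g) = 2*O + 2*g)
V*t(-8, -4) + 28 = -35*(2*(-8) + 2*(-4)) + 28 = -35*(-16 - 8) + 28 = -35*(-24) + 28 = 840 + 28 = 868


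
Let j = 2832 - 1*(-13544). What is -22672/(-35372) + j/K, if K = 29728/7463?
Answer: 135113459811/32860588 ≈ 4111.7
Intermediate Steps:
K = 29728/7463 (K = 29728*(1/7463) = 29728/7463 ≈ 3.9834)
j = 16376 (j = 2832 + 13544 = 16376)
-22672/(-35372) + j/K = -22672/(-35372) + 16376/(29728/7463) = -22672*(-1/35372) + 16376*(7463/29728) = 5668/8843 + 15276761/3716 = 135113459811/32860588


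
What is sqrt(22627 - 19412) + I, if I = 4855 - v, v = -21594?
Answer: 26449 + sqrt(3215) ≈ 26506.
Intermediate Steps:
I = 26449 (I = 4855 - 1*(-21594) = 4855 + 21594 = 26449)
sqrt(22627 - 19412) + I = sqrt(22627 - 19412) + 26449 = sqrt(3215) + 26449 = 26449 + sqrt(3215)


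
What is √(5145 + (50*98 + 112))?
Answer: √10157 ≈ 100.78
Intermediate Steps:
√(5145 + (50*98 + 112)) = √(5145 + (4900 + 112)) = √(5145 + 5012) = √10157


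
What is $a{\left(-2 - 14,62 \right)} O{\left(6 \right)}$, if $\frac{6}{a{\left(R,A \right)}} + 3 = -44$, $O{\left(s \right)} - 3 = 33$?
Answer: $- \frac{216}{47} \approx -4.5957$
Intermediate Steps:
$O{\left(s \right)} = 36$ ($O{\left(s \right)} = 3 + 33 = 36$)
$a{\left(R,A \right)} = - \frac{6}{47}$ ($a{\left(R,A \right)} = \frac{6}{-3 - 44} = \frac{6}{-47} = 6 \left(- \frac{1}{47}\right) = - \frac{6}{47}$)
$a{\left(-2 - 14,62 \right)} O{\left(6 \right)} = \left(- \frac{6}{47}\right) 36 = - \frac{216}{47}$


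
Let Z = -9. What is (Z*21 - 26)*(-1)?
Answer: 215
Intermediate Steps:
(Z*21 - 26)*(-1) = (-9*21 - 26)*(-1) = (-189 - 26)*(-1) = -215*(-1) = 215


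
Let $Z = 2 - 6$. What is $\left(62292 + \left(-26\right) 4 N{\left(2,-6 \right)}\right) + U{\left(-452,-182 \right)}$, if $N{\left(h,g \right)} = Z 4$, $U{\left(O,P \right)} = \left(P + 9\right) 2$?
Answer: $63610$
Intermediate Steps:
$Z = -4$ ($Z = 2 - 6 = -4$)
$U{\left(O,P \right)} = 18 + 2 P$ ($U{\left(O,P \right)} = \left(9 + P\right) 2 = 18 + 2 P$)
$N{\left(h,g \right)} = -16$ ($N{\left(h,g \right)} = \left(-4\right) 4 = -16$)
$\left(62292 + \left(-26\right) 4 N{\left(2,-6 \right)}\right) + U{\left(-452,-182 \right)} = \left(62292 + \left(-26\right) 4 \left(-16\right)\right) + \left(18 + 2 \left(-182\right)\right) = \left(62292 - -1664\right) + \left(18 - 364\right) = \left(62292 + 1664\right) - 346 = 63956 - 346 = 63610$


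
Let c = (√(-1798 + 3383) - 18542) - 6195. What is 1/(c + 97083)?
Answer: 72346/5233942131 - √1585/5233942131 ≈ 1.3815e-5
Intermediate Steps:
c = -24737 + √1585 (c = (√1585 - 18542) - 6195 = (-18542 + √1585) - 6195 = -24737 + √1585 ≈ -24697.)
1/(c + 97083) = 1/((-24737 + √1585) + 97083) = 1/(72346 + √1585)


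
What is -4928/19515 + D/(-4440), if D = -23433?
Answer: 5805529/1155288 ≈ 5.0252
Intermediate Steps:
-4928/19515 + D/(-4440) = -4928/19515 - 23433/(-4440) = -4928*1/19515 - 23433*(-1/4440) = -4928/19515 + 7811/1480 = 5805529/1155288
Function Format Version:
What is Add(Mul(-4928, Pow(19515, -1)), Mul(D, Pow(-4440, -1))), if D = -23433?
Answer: Rational(5805529, 1155288) ≈ 5.0252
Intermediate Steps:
Add(Mul(-4928, Pow(19515, -1)), Mul(D, Pow(-4440, -1))) = Add(Mul(-4928, Pow(19515, -1)), Mul(-23433, Pow(-4440, -1))) = Add(Mul(-4928, Rational(1, 19515)), Mul(-23433, Rational(-1, 4440))) = Add(Rational(-4928, 19515), Rational(7811, 1480)) = Rational(5805529, 1155288)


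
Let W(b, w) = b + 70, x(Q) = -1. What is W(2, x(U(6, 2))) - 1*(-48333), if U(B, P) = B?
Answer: 48405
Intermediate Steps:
W(b, w) = 70 + b
W(2, x(U(6, 2))) - 1*(-48333) = (70 + 2) - 1*(-48333) = 72 + 48333 = 48405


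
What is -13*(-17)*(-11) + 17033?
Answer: 14602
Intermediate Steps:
-13*(-17)*(-11) + 17033 = 221*(-11) + 17033 = -2431 + 17033 = 14602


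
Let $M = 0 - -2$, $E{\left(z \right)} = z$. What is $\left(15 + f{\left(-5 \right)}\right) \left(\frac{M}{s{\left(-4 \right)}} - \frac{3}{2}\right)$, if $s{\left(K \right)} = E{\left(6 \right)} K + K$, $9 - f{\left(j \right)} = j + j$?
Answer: $- \frac{374}{7} \approx -53.429$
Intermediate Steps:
$f{\left(j \right)} = 9 - 2 j$ ($f{\left(j \right)} = 9 - \left(j + j\right) = 9 - 2 j$)
$M = 2$ ($M = 0 + 2 = 2$)
$s{\left(K \right)} = 7 K$ ($s{\left(K \right)} = 6 K + K = 7 K$)
$\left(15 + f{\left(-5 \right)}\right) \left(\frac{M}{s{\left(-4 \right)}} - \frac{3}{2}\right) = \left(15 + \left(9 - -10\right)\right) \left(\frac{2}{7 \left(-4\right)} - \frac{3}{2}\right) = \left(15 + \left(9 + 10\right)\right) \left(\frac{2}{-28} - \frac{3}{2}\right) = \left(15 + 19\right) \left(2 \left(- \frac{1}{28}\right) - \frac{3}{2}\right) = 34 \left(- \frac{1}{14} - \frac{3}{2}\right) = 34 \left(- \frac{11}{7}\right) = - \frac{374}{7}$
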